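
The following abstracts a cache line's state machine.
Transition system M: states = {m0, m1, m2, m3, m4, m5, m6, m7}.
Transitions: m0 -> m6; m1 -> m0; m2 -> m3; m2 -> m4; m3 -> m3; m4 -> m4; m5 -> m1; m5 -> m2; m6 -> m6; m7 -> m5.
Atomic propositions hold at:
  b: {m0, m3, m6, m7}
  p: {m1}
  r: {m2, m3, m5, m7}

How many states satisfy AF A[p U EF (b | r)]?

7

Sat(b | r) = {m0, m2, m3, m5, m6, m7}
EF (b | r): least fixpoint, start Z0 = {m0, m2, m3, m5, m6, m7}, add states with some successor in Z. Z1 = {m0, m1, m2, m3, m5, m6, m7}; fixed.
Sat(EF (b | r)) = {m0, m1, m2, m3, m5, m6, m7}
A[p U EF (b | r)]: least fixpoint, start Z0 = Sat(EF (b | r)) = {m0, m1, m2, m3, m5, m6, m7}, add states in Sat(p) with every successor in Z. Already a fixed point.
Sat(A[p U EF (b | r)]) = {m0, m1, m2, m3, m5, m6, m7}
AF A[p U EF (b | r)]: least fixpoint, start Z0 = {m0, m1, m2, m3, m5, m6, m7}, add states with every successor in Z. Already a fixed point.
Sat(AF A[p U EF (b | r)]) = {m0, m1, m2, m3, m5, m6, m7}
|Sat(AF A[p U EF (b | r)])| = |{m0, m1, m2, m3, m5, m6, m7}| = 7.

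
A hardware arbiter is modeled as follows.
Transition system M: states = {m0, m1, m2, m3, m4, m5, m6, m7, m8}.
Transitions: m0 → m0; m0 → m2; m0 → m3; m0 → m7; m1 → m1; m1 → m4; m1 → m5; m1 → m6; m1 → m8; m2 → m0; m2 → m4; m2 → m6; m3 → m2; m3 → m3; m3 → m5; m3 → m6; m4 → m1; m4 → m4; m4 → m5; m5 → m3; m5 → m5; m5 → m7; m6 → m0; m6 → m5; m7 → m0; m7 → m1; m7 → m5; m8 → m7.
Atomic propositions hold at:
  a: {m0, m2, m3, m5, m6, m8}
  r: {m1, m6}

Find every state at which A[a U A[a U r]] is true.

{m1, m6}

A[a U r]: least fixpoint, start Z0 = Sat(r) = {m1, m6}, add states in Sat(a) with every successor in Z. Already a fixed point.
Sat(A[a U r]) = {m1, m6}
A[a U A[a U r]]: least fixpoint, start Z0 = Sat(A[a U r]) = {m1, m6}, add states in Sat(a) with every successor in Z. Already a fixed point.
Sat(A[a U A[a U r]]) = {m1, m6}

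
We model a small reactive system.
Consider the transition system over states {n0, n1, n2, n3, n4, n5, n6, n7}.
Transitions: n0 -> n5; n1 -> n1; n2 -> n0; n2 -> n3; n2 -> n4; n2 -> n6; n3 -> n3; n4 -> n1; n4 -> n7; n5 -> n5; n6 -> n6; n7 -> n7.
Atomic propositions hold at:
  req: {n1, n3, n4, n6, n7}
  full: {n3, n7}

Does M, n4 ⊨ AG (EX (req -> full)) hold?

Sat(req -> full) = {n0, n2, n3, n5, n7}
Sat(EX (req -> full)) = {s : some successor in {n0, n2, n3, n5, n7}} = {n0, n2, n3, n4, n5, n7}
AG (EX (req -> full)): greatest fixpoint, start Z0 = {n0, n2, n3, n4, n5, n7}, keep only states in Sat with every successor in Z. Z1 = {n0, n3, n5, n7}; fixed.
Sat(AG (EX (req -> full))) = {n0, n3, n5, n7}
n4 ∉ Sat(AG (EX (req -> full))) = {n0, n3, n5, n7}, so the formula does not hold at n4.

No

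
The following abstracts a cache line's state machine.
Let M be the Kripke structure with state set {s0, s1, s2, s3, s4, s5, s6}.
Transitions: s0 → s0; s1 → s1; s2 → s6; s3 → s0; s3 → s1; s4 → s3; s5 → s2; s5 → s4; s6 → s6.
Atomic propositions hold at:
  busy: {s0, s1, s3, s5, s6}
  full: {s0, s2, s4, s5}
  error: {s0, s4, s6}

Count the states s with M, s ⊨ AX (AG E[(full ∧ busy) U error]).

3

Sat(full ∧ busy) = {s0, s5}
E[(full ∧ busy) U error]: least fixpoint, start Z0 = Sat(error) = {s0, s4, s6}, add states in Sat(full ∧ busy) with some successor in Z. Z1 = {s0, s4, s5, s6}; fixed.
Sat(E[(full ∧ busy) U error]) = {s0, s4, s5, s6}
AG E[(full ∧ busy) U error]: greatest fixpoint, start Z0 = {s0, s4, s5, s6}, keep only states in Sat with every successor in Z. Z1 = {s0, s6}; fixed.
Sat(AG E[(full ∧ busy) U error]) = {s0, s6}
Sat(AX (AG E[(full ∧ busy) U error])) = {s : every successor in {s0, s6}} = {s0, s2, s6}
|Sat(AX (AG E[(full ∧ busy) U error]))| = |{s0, s2, s6}| = 3.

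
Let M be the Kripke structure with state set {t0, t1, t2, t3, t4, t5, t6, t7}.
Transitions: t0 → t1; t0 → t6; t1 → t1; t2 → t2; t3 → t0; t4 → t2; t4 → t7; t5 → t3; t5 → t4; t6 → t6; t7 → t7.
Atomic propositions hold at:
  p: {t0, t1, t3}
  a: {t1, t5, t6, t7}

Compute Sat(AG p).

{t1}

AG p: greatest fixpoint, start Z0 = {t0, t1, t3}, keep only states in Sat with every successor in Z. Z1 = {t1, t3}; Z2 = {t1}; fixed.
Sat(AG p) = {t1}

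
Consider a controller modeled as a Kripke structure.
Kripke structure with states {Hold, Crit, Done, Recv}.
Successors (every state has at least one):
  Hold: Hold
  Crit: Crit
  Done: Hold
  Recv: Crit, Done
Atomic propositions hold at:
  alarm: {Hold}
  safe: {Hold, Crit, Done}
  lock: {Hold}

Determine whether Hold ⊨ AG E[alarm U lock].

Yes

E[alarm U lock]: least fixpoint, start Z0 = Sat(lock) = {Hold}, add states in Sat(alarm) with some successor in Z. Already a fixed point.
Sat(E[alarm U lock]) = {Hold}
AG E[alarm U lock]: greatest fixpoint, start Z0 = {Hold}, keep only states in Sat with every successor in Z. Already a fixed point.
Sat(AG E[alarm U lock]) = {Hold}
Hold ∈ Sat(AG E[alarm U lock]) = {Hold}, so the formula holds at Hold.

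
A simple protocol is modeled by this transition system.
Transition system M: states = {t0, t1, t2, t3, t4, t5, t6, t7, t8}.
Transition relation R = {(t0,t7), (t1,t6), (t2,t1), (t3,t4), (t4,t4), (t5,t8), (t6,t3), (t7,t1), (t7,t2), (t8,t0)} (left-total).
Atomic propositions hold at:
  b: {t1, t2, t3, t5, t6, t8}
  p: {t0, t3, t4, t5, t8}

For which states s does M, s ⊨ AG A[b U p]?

A[b U p]: least fixpoint, start Z0 = Sat(p) = {t0, t3, t4, t5, t8}, add states in Sat(b) with every successor in Z. Z1 = {t0, t3, t4, t5, t6, t8}; Z2 = {t0, t1, t3, t4, t5, t6, t8}; Z3 = {t0, t1, t2, t3, t4, t5, t6, t8}; fixed.
Sat(A[b U p]) = {t0, t1, t2, t3, t4, t5, t6, t8}
AG A[b U p]: greatest fixpoint, start Z0 = {t0, t1, t2, t3, t4, t5, t6, t8}, keep only states in Sat with every successor in Z. Z1 = {t1, t2, t3, t4, t5, t6, t8}; Z2 = {t1, t2, t3, t4, t5, t6}; Z3 = {t1, t2, t3, t4, t6}; fixed.
Sat(AG A[b U p]) = {t1, t2, t3, t4, t6}

{t1, t2, t3, t4, t6}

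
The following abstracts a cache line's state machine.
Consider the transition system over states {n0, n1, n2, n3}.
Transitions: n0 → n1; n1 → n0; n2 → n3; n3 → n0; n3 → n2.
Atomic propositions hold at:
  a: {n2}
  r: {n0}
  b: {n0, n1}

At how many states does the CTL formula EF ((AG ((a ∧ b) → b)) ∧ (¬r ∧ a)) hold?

2

Sat(a ∧ b) = ∅
Sat((a ∧ b) → b) = {n0, n1, n2, n3}
AG ((a ∧ b) → b): greatest fixpoint, start Z0 = {n0, n1, n2, n3}, keep only states in Sat with every successor in Z. Already a fixed point.
Sat(AG ((a ∧ b) → b)) = {n0, n1, n2, n3}
Sat(¬r) = {n1, n2, n3}
Sat(¬r ∧ a) = {n2}
Sat((AG ((a ∧ b) → b)) ∧ (¬r ∧ a)) = {n2}
EF ((AG ((a ∧ b) → b)) ∧ (¬r ∧ a)): least fixpoint, start Z0 = {n2}, add states with some successor in Z. Z1 = {n2, n3}; fixed.
Sat(EF ((AG ((a ∧ b) → b)) ∧ (¬r ∧ a))) = {n2, n3}
|Sat(EF ((AG ((a ∧ b) → b)) ∧ (¬r ∧ a)))| = |{n2, n3}| = 2.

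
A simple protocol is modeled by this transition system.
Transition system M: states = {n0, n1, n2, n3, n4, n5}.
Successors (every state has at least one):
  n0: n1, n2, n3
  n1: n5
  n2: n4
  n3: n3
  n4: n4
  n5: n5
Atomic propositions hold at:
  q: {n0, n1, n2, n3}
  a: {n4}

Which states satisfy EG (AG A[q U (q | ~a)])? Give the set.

{n1, n3, n5}

Sat(~a) = {n0, n1, n2, n3, n5}
Sat(q | ~a) = {n0, n1, n2, n3, n5}
A[q U (q | ~a)]: least fixpoint, start Z0 = Sat((q | ~a)) = {n0, n1, n2, n3, n5}, add states in Sat(q) with every successor in Z. Already a fixed point.
Sat(A[q U (q | ~a)]) = {n0, n1, n2, n3, n5}
AG A[q U (q | ~a)]: greatest fixpoint, start Z0 = {n0, n1, n2, n3, n5}, keep only states in Sat with every successor in Z. Z1 = {n0, n1, n3, n5}; Z2 = {n1, n3, n5}; fixed.
Sat(AG A[q U (q | ~a)]) = {n1, n3, n5}
EG (AG A[q U (q | ~a)]): greatest fixpoint, start Z0 = {n1, n3, n5}, keep only states in Sat with some successor in Z. Already a fixed point.
Sat(EG (AG A[q U (q | ~a)])) = {n1, n3, n5}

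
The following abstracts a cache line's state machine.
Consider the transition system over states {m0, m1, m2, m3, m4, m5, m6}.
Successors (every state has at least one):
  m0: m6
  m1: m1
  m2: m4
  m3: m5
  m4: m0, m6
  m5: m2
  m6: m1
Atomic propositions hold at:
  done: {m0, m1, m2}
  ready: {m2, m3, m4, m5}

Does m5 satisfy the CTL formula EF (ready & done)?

Sat(ready & done) = {m2}
EF (ready & done): least fixpoint, start Z0 = {m2}, add states with some successor in Z. Z1 = {m2, m5}; Z2 = {m2, m3, m5}; fixed.
Sat(EF (ready & done)) = {m2, m3, m5}
m5 ∈ Sat(EF (ready & done)) = {m2, m3, m5}, so the formula holds at m5.

Yes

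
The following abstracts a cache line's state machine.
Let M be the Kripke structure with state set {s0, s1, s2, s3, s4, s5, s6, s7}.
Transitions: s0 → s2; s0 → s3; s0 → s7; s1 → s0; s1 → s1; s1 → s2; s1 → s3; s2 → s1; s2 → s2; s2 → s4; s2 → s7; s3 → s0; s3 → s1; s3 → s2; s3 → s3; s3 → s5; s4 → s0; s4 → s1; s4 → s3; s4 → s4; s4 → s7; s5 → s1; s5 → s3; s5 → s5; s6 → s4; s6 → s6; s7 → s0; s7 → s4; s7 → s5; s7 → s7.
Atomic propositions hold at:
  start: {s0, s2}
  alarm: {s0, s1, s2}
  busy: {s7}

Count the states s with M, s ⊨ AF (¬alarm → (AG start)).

Sat(¬alarm) = {s3, s4, s5, s6, s7}
AG start: greatest fixpoint, start Z0 = {s0, s2}, keep only states in Sat with every successor in Z. Z1 = ∅; fixed.
Sat(AG start) = ∅
Sat(¬alarm → (AG start)) = {s0, s1, s2}
AF (¬alarm → (AG start)): least fixpoint, start Z0 = {s0, s1, s2}, add states with every successor in Z. Already a fixed point.
Sat(AF (¬alarm → (AG start))) = {s0, s1, s2}
|Sat(AF (¬alarm → (AG start)))| = |{s0, s1, s2}| = 3.

3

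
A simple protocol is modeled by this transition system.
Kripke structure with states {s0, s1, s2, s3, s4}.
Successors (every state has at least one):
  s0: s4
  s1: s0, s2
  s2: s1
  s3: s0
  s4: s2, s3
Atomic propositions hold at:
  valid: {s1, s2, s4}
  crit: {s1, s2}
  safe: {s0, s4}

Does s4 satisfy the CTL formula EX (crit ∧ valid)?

Sat(crit ∧ valid) = {s1, s2}
Sat(EX (crit ∧ valid)) = {s : some successor in {s1, s2}} = {s1, s2, s4}
s4 ∈ Sat(EX (crit ∧ valid)) = {s1, s2, s4}, so the formula holds at s4.

Yes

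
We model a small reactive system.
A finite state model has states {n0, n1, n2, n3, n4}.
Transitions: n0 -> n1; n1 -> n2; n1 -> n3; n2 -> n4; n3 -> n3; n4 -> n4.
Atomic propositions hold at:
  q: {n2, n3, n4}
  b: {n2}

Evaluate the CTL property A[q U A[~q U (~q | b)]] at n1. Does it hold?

Yes

Sat(~q) = {n0, n1}
Sat(~q | b) = {n0, n1, n2}
A[~q U (~q | b)]: least fixpoint, start Z0 = Sat((~q | b)) = {n0, n1, n2}, add states in Sat(~q) with every successor in Z. Already a fixed point.
Sat(A[~q U (~q | b)]) = {n0, n1, n2}
A[q U A[~q U (~q | b)]]: least fixpoint, start Z0 = Sat(A[~q U (~q | b)]) = {n0, n1, n2}, add states in Sat(q) with every successor in Z. Already a fixed point.
Sat(A[q U A[~q U (~q | b)]]) = {n0, n1, n2}
n1 ∈ Sat(A[q U A[~q U (~q | b)]]) = {n0, n1, n2}, so the formula holds at n1.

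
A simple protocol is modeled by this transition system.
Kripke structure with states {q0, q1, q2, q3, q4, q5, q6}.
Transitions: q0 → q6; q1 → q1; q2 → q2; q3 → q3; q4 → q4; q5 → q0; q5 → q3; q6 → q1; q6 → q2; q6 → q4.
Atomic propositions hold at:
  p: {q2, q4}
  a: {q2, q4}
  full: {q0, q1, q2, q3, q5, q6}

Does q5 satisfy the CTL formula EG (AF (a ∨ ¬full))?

Sat(¬full) = {q4}
Sat(a ∨ ¬full) = {q2, q4}
AF (a ∨ ¬full): least fixpoint, start Z0 = {q2, q4}, add states with every successor in Z. Already a fixed point.
Sat(AF (a ∨ ¬full)) = {q2, q4}
EG (AF (a ∨ ¬full)): greatest fixpoint, start Z0 = {q2, q4}, keep only states in Sat with some successor in Z. Already a fixed point.
Sat(EG (AF (a ∨ ¬full))) = {q2, q4}
q5 ∉ Sat(EG (AF (a ∨ ¬full))) = {q2, q4}, so the formula does not hold at q5.

No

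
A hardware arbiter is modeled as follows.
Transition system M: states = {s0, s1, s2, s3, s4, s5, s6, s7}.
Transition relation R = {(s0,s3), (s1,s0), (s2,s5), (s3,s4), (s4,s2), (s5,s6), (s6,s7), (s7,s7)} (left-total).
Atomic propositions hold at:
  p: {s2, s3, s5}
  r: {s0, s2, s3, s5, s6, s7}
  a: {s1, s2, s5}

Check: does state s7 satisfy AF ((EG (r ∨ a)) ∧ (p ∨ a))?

Sat(r ∨ a) = {s0, s1, s2, s3, s5, s6, s7}
EG (r ∨ a): greatest fixpoint, start Z0 = {s0, s1, s2, s3, s5, s6, s7}, keep only states in Sat with some successor in Z. Z1 = {s0, s1, s2, s5, s6, s7}; Z2 = {s1, s2, s5, s6, s7}; Z3 = {s2, s5, s6, s7}; fixed.
Sat(EG (r ∨ a)) = {s2, s5, s6, s7}
Sat(p ∨ a) = {s1, s2, s3, s5}
Sat((EG (r ∨ a)) ∧ (p ∨ a)) = {s2, s5}
AF ((EG (r ∨ a)) ∧ (p ∨ a)): least fixpoint, start Z0 = {s2, s5}, add states with every successor in Z. Z1 = {s2, s4, s5}; Z2 = {s2, s3, s4, s5}; Z3 = {s0, s2, s3, s4, s5}; Z4 = {s0, s1, s2, s3, s4, s5}; fixed.
Sat(AF ((EG (r ∨ a)) ∧ (p ∨ a))) = {s0, s1, s2, s3, s4, s5}
s7 ∉ Sat(AF ((EG (r ∨ a)) ∧ (p ∨ a))) = {s0, s1, s2, s3, s4, s5}, so the formula does not hold at s7.

No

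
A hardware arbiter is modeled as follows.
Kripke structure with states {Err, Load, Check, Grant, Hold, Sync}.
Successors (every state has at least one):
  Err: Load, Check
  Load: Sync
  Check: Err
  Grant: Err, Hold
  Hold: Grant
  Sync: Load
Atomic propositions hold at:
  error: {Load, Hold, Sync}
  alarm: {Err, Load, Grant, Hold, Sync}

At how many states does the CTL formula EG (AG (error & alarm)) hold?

Sat(error & alarm) = {Load, Hold, Sync}
AG (error & alarm): greatest fixpoint, start Z0 = {Load, Hold, Sync}, keep only states in Sat with every successor in Z. Z1 = {Load, Sync}; fixed.
Sat(AG (error & alarm)) = {Load, Sync}
EG (AG (error & alarm)): greatest fixpoint, start Z0 = {Load, Sync}, keep only states in Sat with some successor in Z. Already a fixed point.
Sat(EG (AG (error & alarm))) = {Load, Sync}
|Sat(EG (AG (error & alarm)))| = |{Load, Sync}| = 2.

2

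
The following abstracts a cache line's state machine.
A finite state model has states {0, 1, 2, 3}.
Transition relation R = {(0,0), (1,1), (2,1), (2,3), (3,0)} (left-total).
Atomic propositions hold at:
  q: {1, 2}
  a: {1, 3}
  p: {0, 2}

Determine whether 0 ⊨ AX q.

Sat(AX q) = {s : every successor in {1, 2}} = {1}
0 ∉ Sat(AX q) = {1}, so the formula does not hold at 0.

No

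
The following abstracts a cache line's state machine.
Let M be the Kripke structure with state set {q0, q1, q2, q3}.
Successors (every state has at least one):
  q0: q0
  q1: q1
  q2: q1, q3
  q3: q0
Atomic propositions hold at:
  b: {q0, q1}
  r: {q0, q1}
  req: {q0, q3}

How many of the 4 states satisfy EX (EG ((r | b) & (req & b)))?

Sat(r | b) = {q0, q1}
Sat(req & b) = {q0}
Sat((r | b) & (req & b)) = {q0}
EG ((r | b) & (req & b)): greatest fixpoint, start Z0 = {q0}, keep only states in Sat with some successor in Z. Already a fixed point.
Sat(EG ((r | b) & (req & b))) = {q0}
Sat(EX (EG ((r | b) & (req & b)))) = {s : some successor in {q0}} = {q0, q3}
|Sat(EX (EG ((r | b) & (req & b))))| = |{q0, q3}| = 2.

2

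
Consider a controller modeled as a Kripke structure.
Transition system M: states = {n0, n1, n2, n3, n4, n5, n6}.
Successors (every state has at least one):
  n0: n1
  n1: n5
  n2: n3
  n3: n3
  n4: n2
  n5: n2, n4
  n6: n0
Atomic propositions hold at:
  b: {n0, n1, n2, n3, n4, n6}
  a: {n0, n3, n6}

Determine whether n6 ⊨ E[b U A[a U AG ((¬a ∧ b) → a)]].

No

Sat(¬a) = {n1, n2, n4, n5}
Sat(¬a ∧ b) = {n1, n2, n4}
Sat((¬a ∧ b) → a) = {n0, n3, n5, n6}
AG ((¬a ∧ b) → a): greatest fixpoint, start Z0 = {n0, n3, n5, n6}, keep only states in Sat with every successor in Z. Z1 = {n3, n6}; Z2 = {n3}; fixed.
Sat(AG ((¬a ∧ b) → a)) = {n3}
A[a U AG ((¬a ∧ b) → a)]: least fixpoint, start Z0 = Sat(AG ((¬a ∧ b) → a)) = {n3}, add states in Sat(a) with every successor in Z. Already a fixed point.
Sat(A[a U AG ((¬a ∧ b) → a)]) = {n3}
E[b U A[a U AG ((¬a ∧ b) → a)]]: least fixpoint, start Z0 = Sat(A[a U AG ((¬a ∧ b) → a)]) = {n3}, add states in Sat(b) with some successor in Z. Z1 = {n2, n3}; Z2 = {n2, n3, n4}; fixed.
Sat(E[b U A[a U AG ((¬a ∧ b) → a)]]) = {n2, n3, n4}
n6 ∉ Sat(E[b U A[a U AG ((¬a ∧ b) → a)]]) = {n2, n3, n4}, so the formula does not hold at n6.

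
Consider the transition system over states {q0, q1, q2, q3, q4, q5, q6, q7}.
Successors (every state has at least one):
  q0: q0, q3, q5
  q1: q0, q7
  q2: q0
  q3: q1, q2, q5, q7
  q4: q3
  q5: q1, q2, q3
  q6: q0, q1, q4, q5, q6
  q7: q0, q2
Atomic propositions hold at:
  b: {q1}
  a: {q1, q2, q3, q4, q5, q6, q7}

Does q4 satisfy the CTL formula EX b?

Sat(EX b) = {s : some successor in {q1}} = {q3, q5, q6}
q4 ∉ Sat(EX b) = {q3, q5, q6}, so the formula does not hold at q4.

No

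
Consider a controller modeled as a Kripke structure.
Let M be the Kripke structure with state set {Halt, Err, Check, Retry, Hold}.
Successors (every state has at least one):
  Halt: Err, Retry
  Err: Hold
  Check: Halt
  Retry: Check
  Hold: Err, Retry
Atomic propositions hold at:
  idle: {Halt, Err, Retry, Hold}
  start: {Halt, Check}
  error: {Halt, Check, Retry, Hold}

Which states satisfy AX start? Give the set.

Sat(AX start) = {s : every successor in {Halt, Check}} = {Check, Retry}

{Check, Retry}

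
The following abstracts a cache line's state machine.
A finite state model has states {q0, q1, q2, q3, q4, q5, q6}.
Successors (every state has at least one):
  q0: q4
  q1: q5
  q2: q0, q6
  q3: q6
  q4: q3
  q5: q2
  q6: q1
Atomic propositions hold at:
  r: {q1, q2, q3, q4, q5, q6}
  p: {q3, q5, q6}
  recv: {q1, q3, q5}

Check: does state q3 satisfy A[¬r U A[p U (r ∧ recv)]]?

Yes

Sat(¬r) = {q0}
Sat(r ∧ recv) = {q1, q3, q5}
A[p U (r ∧ recv)]: least fixpoint, start Z0 = Sat((r ∧ recv)) = {q1, q3, q5}, add states in Sat(p) with every successor in Z. Z1 = {q1, q3, q5, q6}; fixed.
Sat(A[p U (r ∧ recv)]) = {q1, q3, q5, q6}
A[¬r U A[p U (r ∧ recv)]]: least fixpoint, start Z0 = Sat(A[p U (r ∧ recv)]) = {q1, q3, q5, q6}, add states in Sat(¬r) with every successor in Z. Already a fixed point.
Sat(A[¬r U A[p U (r ∧ recv)]]) = {q1, q3, q5, q6}
q3 ∈ Sat(A[¬r U A[p U (r ∧ recv)]]) = {q1, q3, q5, q6}, so the formula holds at q3.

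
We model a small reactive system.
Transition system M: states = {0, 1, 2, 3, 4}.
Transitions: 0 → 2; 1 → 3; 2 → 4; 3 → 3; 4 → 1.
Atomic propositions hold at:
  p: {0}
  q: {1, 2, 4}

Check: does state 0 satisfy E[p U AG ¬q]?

No

Sat(¬q) = {0, 3}
AG ¬q: greatest fixpoint, start Z0 = {0, 3}, keep only states in Sat with every successor in Z. Z1 = {3}; fixed.
Sat(AG ¬q) = {3}
E[p U AG ¬q]: least fixpoint, start Z0 = Sat(AG ¬q) = {3}, add states in Sat(p) with some successor in Z. Already a fixed point.
Sat(E[p U AG ¬q]) = {3}
0 ∉ Sat(E[p U AG ¬q]) = {3}, so the formula does not hold at 0.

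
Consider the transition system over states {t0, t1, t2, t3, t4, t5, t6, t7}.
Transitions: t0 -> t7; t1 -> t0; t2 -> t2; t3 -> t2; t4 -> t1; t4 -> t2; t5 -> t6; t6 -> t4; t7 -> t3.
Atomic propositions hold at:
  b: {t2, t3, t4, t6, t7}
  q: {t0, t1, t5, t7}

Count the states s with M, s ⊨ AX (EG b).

EG b: greatest fixpoint, start Z0 = {t2, t3, t4, t6, t7}, keep only states in Sat with some successor in Z. Already a fixed point.
Sat(EG b) = {t2, t3, t4, t6, t7}
Sat(AX (EG b)) = {s : every successor in {t2, t3, t4, t6, t7}} = {t0, t2, t3, t5, t6, t7}
|Sat(AX (EG b))| = |{t0, t2, t3, t5, t6, t7}| = 6.

6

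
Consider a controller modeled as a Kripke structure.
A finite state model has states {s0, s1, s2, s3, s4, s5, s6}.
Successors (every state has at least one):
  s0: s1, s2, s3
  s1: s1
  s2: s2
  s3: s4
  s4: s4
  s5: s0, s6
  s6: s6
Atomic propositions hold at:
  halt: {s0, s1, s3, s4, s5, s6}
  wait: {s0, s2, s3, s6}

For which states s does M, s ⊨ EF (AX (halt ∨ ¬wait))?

{s0, s1, s3, s4, s5, s6}

Sat(¬wait) = {s1, s4, s5}
Sat(halt ∨ ¬wait) = {s0, s1, s3, s4, s5, s6}
Sat(AX (halt ∨ ¬wait)) = {s : every successor in {s0, s1, s3, s4, s5, s6}} = {s1, s3, s4, s5, s6}
EF (AX (halt ∨ ¬wait)): least fixpoint, start Z0 = {s1, s3, s4, s5, s6}, add states with some successor in Z. Z1 = {s0, s1, s3, s4, s5, s6}; fixed.
Sat(EF (AX (halt ∨ ¬wait))) = {s0, s1, s3, s4, s5, s6}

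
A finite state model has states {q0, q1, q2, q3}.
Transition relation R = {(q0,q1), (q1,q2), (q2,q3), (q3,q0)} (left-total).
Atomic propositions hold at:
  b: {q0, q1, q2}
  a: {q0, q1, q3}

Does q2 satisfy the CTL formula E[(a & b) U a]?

No

Sat(a & b) = {q0, q1}
E[(a & b) U a]: least fixpoint, start Z0 = Sat(a) = {q0, q1, q3}, add states in Sat(a & b) with some successor in Z. Already a fixed point.
Sat(E[(a & b) U a]) = {q0, q1, q3}
q2 ∉ Sat(E[(a & b) U a]) = {q0, q1, q3}, so the formula does not hold at q2.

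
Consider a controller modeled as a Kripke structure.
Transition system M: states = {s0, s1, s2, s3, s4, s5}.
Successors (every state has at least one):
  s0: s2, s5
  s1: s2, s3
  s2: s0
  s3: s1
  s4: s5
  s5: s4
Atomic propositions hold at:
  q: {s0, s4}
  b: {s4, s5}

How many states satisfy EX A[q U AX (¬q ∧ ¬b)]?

Sat(¬q) = {s1, s2, s3, s5}
Sat(¬b) = {s0, s1, s2, s3}
Sat(¬q ∧ ¬b) = {s1, s2, s3}
Sat(AX (¬q ∧ ¬b)) = {s : every successor in {s1, s2, s3}} = {s1, s3}
A[q U AX (¬q ∧ ¬b)]: least fixpoint, start Z0 = Sat(AX (¬q ∧ ¬b)) = {s1, s3}, add states in Sat(q) with every successor in Z. Already a fixed point.
Sat(A[q U AX (¬q ∧ ¬b)]) = {s1, s3}
Sat(EX A[q U AX (¬q ∧ ¬b)]) = {s : some successor in {s1, s3}} = {s1, s3}
|Sat(EX A[q U AX (¬q ∧ ¬b)])| = |{s1, s3}| = 2.

2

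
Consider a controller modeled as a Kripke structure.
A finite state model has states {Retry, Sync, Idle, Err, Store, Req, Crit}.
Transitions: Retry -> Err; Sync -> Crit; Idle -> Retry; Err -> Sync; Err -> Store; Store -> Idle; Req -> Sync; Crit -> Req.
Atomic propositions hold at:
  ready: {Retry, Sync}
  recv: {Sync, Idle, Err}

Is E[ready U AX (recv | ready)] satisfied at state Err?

Sat(recv | ready) = {Retry, Sync, Idle, Err}
Sat(AX (recv | ready)) = {s : every successor in {Retry, Sync, Idle, Err}} = {Retry, Idle, Store, Req}
E[ready U AX (recv | ready)]: least fixpoint, start Z0 = Sat(AX (recv | ready)) = {Retry, Idle, Store, Req}, add states in Sat(ready) with some successor in Z. Already a fixed point.
Sat(E[ready U AX (recv | ready)]) = {Retry, Idle, Store, Req}
Err ∉ Sat(E[ready U AX (recv | ready)]) = {Retry, Idle, Store, Req}, so the formula does not hold at Err.

No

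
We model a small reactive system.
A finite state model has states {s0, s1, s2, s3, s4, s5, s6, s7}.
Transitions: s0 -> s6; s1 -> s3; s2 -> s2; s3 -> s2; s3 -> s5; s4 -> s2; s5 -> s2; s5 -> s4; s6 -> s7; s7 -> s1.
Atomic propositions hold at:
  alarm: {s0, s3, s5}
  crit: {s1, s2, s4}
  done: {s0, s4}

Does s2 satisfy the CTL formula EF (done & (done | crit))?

No

Sat(done | crit) = {s0, s1, s2, s4}
Sat(done & (done | crit)) = {s0, s4}
EF (done & (done | crit)): least fixpoint, start Z0 = {s0, s4}, add states with some successor in Z. Z1 = {s0, s4, s5}; Z2 = {s0, s3, s4, s5}; Z3 = {s0, s1, s3, s4, s5}; Z4 = {s0, s1, s3, s4, s5, s7}; Z5 = {s0, s1, s3, s4, s5, s6, s7}; fixed.
Sat(EF (done & (done | crit))) = {s0, s1, s3, s4, s5, s6, s7}
s2 ∉ Sat(EF (done & (done | crit))) = {s0, s1, s3, s4, s5, s6, s7}, so the formula does not hold at s2.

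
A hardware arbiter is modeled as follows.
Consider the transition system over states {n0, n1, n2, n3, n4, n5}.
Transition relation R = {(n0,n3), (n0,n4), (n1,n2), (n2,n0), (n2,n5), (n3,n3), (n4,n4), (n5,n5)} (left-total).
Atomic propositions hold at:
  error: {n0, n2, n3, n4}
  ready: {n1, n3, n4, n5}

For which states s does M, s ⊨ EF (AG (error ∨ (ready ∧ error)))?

{n0, n1, n2, n3, n4}

Sat(ready ∧ error) = {n3, n4}
Sat(error ∨ (ready ∧ error)) = {n0, n2, n3, n4}
AG (error ∨ (ready ∧ error)): greatest fixpoint, start Z0 = {n0, n2, n3, n4}, keep only states in Sat with every successor in Z. Z1 = {n0, n3, n4}; fixed.
Sat(AG (error ∨ (ready ∧ error))) = {n0, n3, n4}
EF (AG (error ∨ (ready ∧ error))): least fixpoint, start Z0 = {n0, n3, n4}, add states with some successor in Z. Z1 = {n0, n2, n3, n4}; Z2 = {n0, n1, n2, n3, n4}; fixed.
Sat(EF (AG (error ∨ (ready ∧ error)))) = {n0, n1, n2, n3, n4}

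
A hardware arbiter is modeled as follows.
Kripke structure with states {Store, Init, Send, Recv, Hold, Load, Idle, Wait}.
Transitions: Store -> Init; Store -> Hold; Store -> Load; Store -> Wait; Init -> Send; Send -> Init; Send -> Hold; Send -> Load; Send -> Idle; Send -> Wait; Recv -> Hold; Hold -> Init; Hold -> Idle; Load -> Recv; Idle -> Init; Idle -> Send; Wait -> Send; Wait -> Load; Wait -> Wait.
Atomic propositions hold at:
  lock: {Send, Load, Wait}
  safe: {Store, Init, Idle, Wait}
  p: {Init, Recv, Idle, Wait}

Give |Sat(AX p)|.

Sat(AX p) = {s : every successor in {Init, Recv, Idle, Wait}} = {Hold, Load}
|Sat(AX p)| = |{Hold, Load}| = 2.

2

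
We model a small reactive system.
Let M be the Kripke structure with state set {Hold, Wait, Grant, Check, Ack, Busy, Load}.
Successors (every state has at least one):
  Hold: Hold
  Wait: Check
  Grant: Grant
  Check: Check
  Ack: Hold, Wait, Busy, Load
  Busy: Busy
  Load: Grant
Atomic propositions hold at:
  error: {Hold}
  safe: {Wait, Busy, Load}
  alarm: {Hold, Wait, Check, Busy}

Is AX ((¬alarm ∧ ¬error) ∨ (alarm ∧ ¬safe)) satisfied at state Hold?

Yes

Sat(¬alarm) = {Grant, Ack, Load}
Sat(¬error) = {Wait, Grant, Check, Ack, Busy, Load}
Sat(¬alarm ∧ ¬error) = {Grant, Ack, Load}
Sat(¬safe) = {Hold, Grant, Check, Ack}
Sat(alarm ∧ ¬safe) = {Hold, Check}
Sat((¬alarm ∧ ¬error) ∨ (alarm ∧ ¬safe)) = {Hold, Grant, Check, Ack, Load}
Sat(AX ((¬alarm ∧ ¬error) ∨ (alarm ∧ ¬safe))) = {s : every successor in {Hold, Grant, Check, Ack, Load}} = {Hold, Wait, Grant, Check, Load}
Hold ∈ Sat(AX ((¬alarm ∧ ¬error) ∨ (alarm ∧ ¬safe))) = {Hold, Wait, Grant, Check, Load}, so the formula holds at Hold.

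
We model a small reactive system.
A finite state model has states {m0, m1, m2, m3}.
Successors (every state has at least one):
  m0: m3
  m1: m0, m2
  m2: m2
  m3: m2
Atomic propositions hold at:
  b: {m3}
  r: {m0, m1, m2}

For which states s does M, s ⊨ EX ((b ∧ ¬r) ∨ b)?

{m0}

Sat(¬r) = {m3}
Sat(b ∧ ¬r) = {m3}
Sat((b ∧ ¬r) ∨ b) = {m3}
Sat(EX ((b ∧ ¬r) ∨ b)) = {s : some successor in {m3}} = {m0}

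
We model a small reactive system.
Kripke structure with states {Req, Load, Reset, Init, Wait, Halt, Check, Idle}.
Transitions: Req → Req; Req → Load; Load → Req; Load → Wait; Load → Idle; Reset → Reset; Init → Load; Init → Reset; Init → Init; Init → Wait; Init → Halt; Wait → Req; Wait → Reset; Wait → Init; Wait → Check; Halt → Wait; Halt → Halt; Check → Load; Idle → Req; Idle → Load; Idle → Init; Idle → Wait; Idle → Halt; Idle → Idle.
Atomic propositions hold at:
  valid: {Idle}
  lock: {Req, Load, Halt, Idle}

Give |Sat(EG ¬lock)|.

Sat(¬lock) = {Reset, Init, Wait, Check}
EG ¬lock: greatest fixpoint, start Z0 = {Reset, Init, Wait, Check}, keep only states in Sat with some successor in Z. Z1 = {Reset, Init, Wait}; fixed.
Sat(EG ¬lock) = {Reset, Init, Wait}
|Sat(EG ¬lock)| = |{Reset, Init, Wait}| = 3.

3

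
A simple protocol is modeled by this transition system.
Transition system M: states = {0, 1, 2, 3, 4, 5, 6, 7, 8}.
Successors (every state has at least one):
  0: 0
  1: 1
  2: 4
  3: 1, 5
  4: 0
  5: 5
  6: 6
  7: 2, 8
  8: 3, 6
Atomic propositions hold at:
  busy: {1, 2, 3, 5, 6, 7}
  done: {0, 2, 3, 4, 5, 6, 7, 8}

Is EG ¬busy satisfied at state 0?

Yes

Sat(¬busy) = {0, 4, 8}
EG ¬busy: greatest fixpoint, start Z0 = {0, 4, 8}, keep only states in Sat with some successor in Z. Z1 = {0, 4}; fixed.
Sat(EG ¬busy) = {0, 4}
0 ∈ Sat(EG ¬busy) = {0, 4}, so the formula holds at 0.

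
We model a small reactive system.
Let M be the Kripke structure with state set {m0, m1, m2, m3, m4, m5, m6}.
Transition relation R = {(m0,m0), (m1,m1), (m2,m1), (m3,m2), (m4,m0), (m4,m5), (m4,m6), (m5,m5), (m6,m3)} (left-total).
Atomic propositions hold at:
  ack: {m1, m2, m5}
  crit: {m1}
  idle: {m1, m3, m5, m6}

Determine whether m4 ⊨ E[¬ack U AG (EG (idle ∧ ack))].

Yes

Sat(¬ack) = {m0, m3, m4, m6}
Sat(idle ∧ ack) = {m1, m5}
EG (idle ∧ ack): greatest fixpoint, start Z0 = {m1, m5}, keep only states in Sat with some successor in Z. Already a fixed point.
Sat(EG (idle ∧ ack)) = {m1, m5}
AG (EG (idle ∧ ack)): greatest fixpoint, start Z0 = {m1, m5}, keep only states in Sat with every successor in Z. Already a fixed point.
Sat(AG (EG (idle ∧ ack))) = {m1, m5}
E[¬ack U AG (EG (idle ∧ ack))]: least fixpoint, start Z0 = Sat(AG (EG (idle ∧ ack))) = {m1, m5}, add states in Sat(¬ack) with some successor in Z. Z1 = {m1, m4, m5}; fixed.
Sat(E[¬ack U AG (EG (idle ∧ ack))]) = {m1, m4, m5}
m4 ∈ Sat(E[¬ack U AG (EG (idle ∧ ack))]) = {m1, m4, m5}, so the formula holds at m4.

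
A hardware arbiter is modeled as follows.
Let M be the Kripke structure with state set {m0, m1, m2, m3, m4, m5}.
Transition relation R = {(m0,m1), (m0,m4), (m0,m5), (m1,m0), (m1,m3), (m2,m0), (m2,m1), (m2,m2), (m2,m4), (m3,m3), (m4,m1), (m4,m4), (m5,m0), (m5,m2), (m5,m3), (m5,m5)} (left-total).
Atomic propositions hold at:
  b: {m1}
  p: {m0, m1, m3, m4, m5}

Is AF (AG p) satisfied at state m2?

AG p: greatest fixpoint, start Z0 = {m0, m1, m3, m4, m5}, keep only states in Sat with every successor in Z. Z1 = {m0, m1, m3, m4}; Z2 = {m1, m3, m4}; Z3 = {m3, m4}; Z4 = {m3}; fixed.
Sat(AG p) = {m3}
AF (AG p): least fixpoint, start Z0 = {m3}, add states with every successor in Z. Already a fixed point.
Sat(AF (AG p)) = {m3}
m2 ∉ Sat(AF (AG p)) = {m3}, so the formula does not hold at m2.

No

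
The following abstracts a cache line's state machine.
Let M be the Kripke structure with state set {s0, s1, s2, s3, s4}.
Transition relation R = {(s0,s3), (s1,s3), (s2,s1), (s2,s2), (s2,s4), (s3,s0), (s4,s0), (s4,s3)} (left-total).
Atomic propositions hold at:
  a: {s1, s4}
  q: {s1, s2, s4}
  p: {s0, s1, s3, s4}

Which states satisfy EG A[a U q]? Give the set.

A[a U q]: least fixpoint, start Z0 = Sat(q) = {s1, s2, s4}, add states in Sat(a) with every successor in Z. Already a fixed point.
Sat(A[a U q]) = {s1, s2, s4}
EG A[a U q]: greatest fixpoint, start Z0 = {s1, s2, s4}, keep only states in Sat with some successor in Z. Z1 = {s2}; fixed.
Sat(EG A[a U q]) = {s2}

{s2}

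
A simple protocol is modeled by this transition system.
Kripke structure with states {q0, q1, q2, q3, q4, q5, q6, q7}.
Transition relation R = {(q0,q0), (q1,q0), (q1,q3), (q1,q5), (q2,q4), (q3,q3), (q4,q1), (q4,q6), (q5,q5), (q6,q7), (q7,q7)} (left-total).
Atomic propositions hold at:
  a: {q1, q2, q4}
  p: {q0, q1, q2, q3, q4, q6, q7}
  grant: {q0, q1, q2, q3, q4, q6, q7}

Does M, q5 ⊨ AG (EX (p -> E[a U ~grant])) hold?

Sat(~grant) = {q5}
E[a U ~grant]: least fixpoint, start Z0 = Sat(~grant) = {q5}, add states in Sat(a) with some successor in Z. Z1 = {q1, q5}; Z2 = {q1, q4, q5}; Z3 = {q1, q2, q4, q5}; fixed.
Sat(E[a U ~grant]) = {q1, q2, q4, q5}
Sat(p -> E[a U ~grant]) = {q1, q2, q4, q5}
Sat(EX (p -> E[a U ~grant])) = {s : some successor in {q1, q2, q4, q5}} = {q1, q2, q4, q5}
AG (EX (p -> E[a U ~grant])): greatest fixpoint, start Z0 = {q1, q2, q4, q5}, keep only states in Sat with every successor in Z. Z1 = {q2, q5}; Z2 = {q5}; fixed.
Sat(AG (EX (p -> E[a U ~grant]))) = {q5}
q5 ∈ Sat(AG (EX (p -> E[a U ~grant]))) = {q5}, so the formula holds at q5.

Yes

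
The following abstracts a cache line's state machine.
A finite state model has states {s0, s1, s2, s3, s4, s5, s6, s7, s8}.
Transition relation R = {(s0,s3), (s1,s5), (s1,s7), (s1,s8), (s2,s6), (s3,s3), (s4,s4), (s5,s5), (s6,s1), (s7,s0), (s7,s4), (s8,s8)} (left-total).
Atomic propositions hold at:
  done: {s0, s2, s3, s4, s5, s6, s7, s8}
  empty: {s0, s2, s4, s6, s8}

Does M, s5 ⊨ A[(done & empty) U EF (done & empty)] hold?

Sat(done & empty) = {s0, s2, s4, s6, s8}
EF (done & empty): least fixpoint, start Z0 = {s0, s2, s4, s6, s8}, add states with some successor in Z. Z1 = {s0, s1, s2, s4, s6, s7, s8}; fixed.
Sat(EF (done & empty)) = {s0, s1, s2, s4, s6, s7, s8}
A[(done & empty) U EF (done & empty)]: least fixpoint, start Z0 = Sat(EF (done & empty)) = {s0, s1, s2, s4, s6, s7, s8}, add states in Sat(done & empty) with every successor in Z. Already a fixed point.
Sat(A[(done & empty) U EF (done & empty)]) = {s0, s1, s2, s4, s6, s7, s8}
s5 ∉ Sat(A[(done & empty) U EF (done & empty)]) = {s0, s1, s2, s4, s6, s7, s8}, so the formula does not hold at s5.

No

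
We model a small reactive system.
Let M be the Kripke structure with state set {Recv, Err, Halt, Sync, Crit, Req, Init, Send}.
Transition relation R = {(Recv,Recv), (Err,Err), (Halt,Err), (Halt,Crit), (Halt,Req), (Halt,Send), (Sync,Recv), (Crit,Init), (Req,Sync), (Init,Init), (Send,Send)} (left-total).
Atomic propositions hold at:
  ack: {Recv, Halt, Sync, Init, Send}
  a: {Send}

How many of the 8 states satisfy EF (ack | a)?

7

Sat(ack | a) = {Recv, Halt, Sync, Init, Send}
EF (ack | a): least fixpoint, start Z0 = {Recv, Halt, Sync, Init, Send}, add states with some successor in Z. Z1 = {Recv, Halt, Sync, Crit, Req, Init, Send}; fixed.
Sat(EF (ack | a)) = {Recv, Halt, Sync, Crit, Req, Init, Send}
|Sat(EF (ack | a))| = |{Recv, Halt, Sync, Crit, Req, Init, Send}| = 7.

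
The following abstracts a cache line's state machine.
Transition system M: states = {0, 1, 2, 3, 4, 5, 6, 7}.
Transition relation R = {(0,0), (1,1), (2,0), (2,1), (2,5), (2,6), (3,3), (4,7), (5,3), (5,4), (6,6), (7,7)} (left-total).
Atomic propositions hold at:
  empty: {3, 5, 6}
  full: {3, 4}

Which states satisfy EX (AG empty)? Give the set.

{2, 3, 5, 6}

AG empty: greatest fixpoint, start Z0 = {3, 5, 6}, keep only states in Sat with every successor in Z. Z1 = {3, 6}; fixed.
Sat(AG empty) = {3, 6}
Sat(EX (AG empty)) = {s : some successor in {3, 6}} = {2, 3, 5, 6}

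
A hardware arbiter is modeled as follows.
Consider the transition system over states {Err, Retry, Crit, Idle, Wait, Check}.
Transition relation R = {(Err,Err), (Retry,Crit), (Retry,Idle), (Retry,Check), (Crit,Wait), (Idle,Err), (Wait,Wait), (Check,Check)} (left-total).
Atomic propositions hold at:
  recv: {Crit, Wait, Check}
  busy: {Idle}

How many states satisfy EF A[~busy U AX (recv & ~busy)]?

Sat(~busy) = {Err, Retry, Crit, Wait, Check}
Sat(recv & ~busy) = {Crit, Wait, Check}
Sat(AX (recv & ~busy)) = {s : every successor in {Crit, Wait, Check}} = {Crit, Wait, Check}
A[~busy U AX (recv & ~busy)]: least fixpoint, start Z0 = Sat(AX (recv & ~busy)) = {Crit, Wait, Check}, add states in Sat(~busy) with every successor in Z. Already a fixed point.
Sat(A[~busy U AX (recv & ~busy)]) = {Crit, Wait, Check}
EF A[~busy U AX (recv & ~busy)]: least fixpoint, start Z0 = {Crit, Wait, Check}, add states with some successor in Z. Z1 = {Retry, Crit, Wait, Check}; fixed.
Sat(EF A[~busy U AX (recv & ~busy)]) = {Retry, Crit, Wait, Check}
|Sat(EF A[~busy U AX (recv & ~busy)])| = |{Retry, Crit, Wait, Check}| = 4.

4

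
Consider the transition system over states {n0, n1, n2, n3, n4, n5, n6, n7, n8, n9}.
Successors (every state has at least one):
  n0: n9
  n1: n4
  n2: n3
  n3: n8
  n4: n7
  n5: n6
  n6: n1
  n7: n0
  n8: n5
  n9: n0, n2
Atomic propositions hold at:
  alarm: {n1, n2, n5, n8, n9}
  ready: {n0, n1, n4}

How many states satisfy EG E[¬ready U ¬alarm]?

4

Sat(¬ready) = {n2, n3, n5, n6, n7, n8, n9}
Sat(¬alarm) = {n0, n3, n4, n6, n7}
E[¬ready U ¬alarm]: least fixpoint, start Z0 = Sat(¬alarm) = {n0, n3, n4, n6, n7}, add states in Sat(¬ready) with some successor in Z. Z1 = {n0, n2, n3, n4, n5, n6, n7, n9}; Z2 = {n0, n2, n3, n4, n5, n6, n7, n8, n9}; fixed.
Sat(E[¬ready U ¬alarm]) = {n0, n2, n3, n4, n5, n6, n7, n8, n9}
EG E[¬ready U ¬alarm]: greatest fixpoint, start Z0 = {n0, n2, n3, n4, n5, n6, n7, n8, n9}, keep only states in Sat with some successor in Z. Z1 = {n0, n2, n3, n4, n5, n7, n8, n9}; Z2 = {n0, n2, n3, n4, n7, n8, n9}; Z3 = {n0, n2, n3, n4, n7, n9}; Z4 = {n0, n2, n4, n7, n9}; Z5 = {n0, n4, n7, n9}; fixed.
Sat(EG E[¬ready U ¬alarm]) = {n0, n4, n7, n9}
|Sat(EG E[¬ready U ¬alarm])| = |{n0, n4, n7, n9}| = 4.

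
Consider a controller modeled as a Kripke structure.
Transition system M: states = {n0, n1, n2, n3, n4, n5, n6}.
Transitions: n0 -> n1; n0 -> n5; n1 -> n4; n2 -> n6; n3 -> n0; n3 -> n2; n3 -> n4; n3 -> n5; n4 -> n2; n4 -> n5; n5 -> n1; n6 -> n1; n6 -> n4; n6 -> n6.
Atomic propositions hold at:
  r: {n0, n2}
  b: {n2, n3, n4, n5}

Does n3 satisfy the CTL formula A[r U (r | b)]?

Sat(r | b) = {n0, n2, n3, n4, n5}
A[r U (r | b)]: least fixpoint, start Z0 = Sat((r | b)) = {n0, n2, n3, n4, n5}, add states in Sat(r) with every successor in Z. Already a fixed point.
Sat(A[r U (r | b)]) = {n0, n2, n3, n4, n5}
n3 ∈ Sat(A[r U (r | b)]) = {n0, n2, n3, n4, n5}, so the formula holds at n3.

Yes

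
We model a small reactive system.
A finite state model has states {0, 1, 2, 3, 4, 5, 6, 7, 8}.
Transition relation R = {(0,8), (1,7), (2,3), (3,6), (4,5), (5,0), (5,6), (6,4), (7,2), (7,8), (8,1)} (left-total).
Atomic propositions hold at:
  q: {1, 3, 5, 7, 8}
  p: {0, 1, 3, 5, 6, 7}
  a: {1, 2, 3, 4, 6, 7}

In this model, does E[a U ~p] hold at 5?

No

Sat(~p) = {2, 4, 8}
E[a U ~p]: least fixpoint, start Z0 = Sat(~p) = {2, 4, 8}, add states in Sat(a) with some successor in Z. Z1 = {2, 4, 6, 7, 8}; Z2 = {1, 2, 3, 4, 6, 7, 8}; fixed.
Sat(E[a U ~p]) = {1, 2, 3, 4, 6, 7, 8}
5 ∉ Sat(E[a U ~p]) = {1, 2, 3, 4, 6, 7, 8}, so the formula does not hold at 5.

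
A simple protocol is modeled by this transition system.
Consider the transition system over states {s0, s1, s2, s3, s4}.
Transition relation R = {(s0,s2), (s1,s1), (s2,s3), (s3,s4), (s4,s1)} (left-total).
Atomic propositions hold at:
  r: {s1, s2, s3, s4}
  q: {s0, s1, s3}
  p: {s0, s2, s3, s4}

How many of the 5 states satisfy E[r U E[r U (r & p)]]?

3

Sat(r & p) = {s2, s3, s4}
E[r U (r & p)]: least fixpoint, start Z0 = Sat((r & p)) = {s2, s3, s4}, add states in Sat(r) with some successor in Z. Already a fixed point.
Sat(E[r U (r & p)]) = {s2, s3, s4}
E[r U E[r U (r & p)]]: least fixpoint, start Z0 = Sat(E[r U (r & p)]) = {s2, s3, s4}, add states in Sat(r) with some successor in Z. Already a fixed point.
Sat(E[r U E[r U (r & p)]]) = {s2, s3, s4}
|Sat(E[r U E[r U (r & p)]])| = |{s2, s3, s4}| = 3.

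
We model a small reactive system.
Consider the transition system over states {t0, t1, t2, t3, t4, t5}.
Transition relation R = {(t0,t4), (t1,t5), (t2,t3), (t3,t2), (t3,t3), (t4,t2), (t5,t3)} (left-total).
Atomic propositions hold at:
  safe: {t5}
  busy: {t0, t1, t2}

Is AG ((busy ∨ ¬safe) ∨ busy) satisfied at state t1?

No

Sat(¬safe) = {t0, t1, t2, t3, t4}
Sat(busy ∨ ¬safe) = {t0, t1, t2, t3, t4}
Sat((busy ∨ ¬safe) ∨ busy) = {t0, t1, t2, t3, t4}
AG ((busy ∨ ¬safe) ∨ busy): greatest fixpoint, start Z0 = {t0, t1, t2, t3, t4}, keep only states in Sat with every successor in Z. Z1 = {t0, t2, t3, t4}; fixed.
Sat(AG ((busy ∨ ¬safe) ∨ busy)) = {t0, t2, t3, t4}
t1 ∉ Sat(AG ((busy ∨ ¬safe) ∨ busy)) = {t0, t2, t3, t4}, so the formula does not hold at t1.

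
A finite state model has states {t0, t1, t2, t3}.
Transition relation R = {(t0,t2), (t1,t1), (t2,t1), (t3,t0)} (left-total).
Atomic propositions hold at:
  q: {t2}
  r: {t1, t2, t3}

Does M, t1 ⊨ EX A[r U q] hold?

No

A[r U q]: least fixpoint, start Z0 = Sat(q) = {t2}, add states in Sat(r) with every successor in Z. Already a fixed point.
Sat(A[r U q]) = {t2}
Sat(EX A[r U q]) = {s : some successor in {t2}} = {t0}
t1 ∉ Sat(EX A[r U q]) = {t0}, so the formula does not hold at t1.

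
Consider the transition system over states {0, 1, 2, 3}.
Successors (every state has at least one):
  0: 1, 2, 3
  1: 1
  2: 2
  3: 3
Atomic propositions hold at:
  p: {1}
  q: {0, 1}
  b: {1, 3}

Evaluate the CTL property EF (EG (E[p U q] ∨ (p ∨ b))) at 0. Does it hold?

Yes

E[p U q]: least fixpoint, start Z0 = Sat(q) = {0, 1}, add states in Sat(p) with some successor in Z. Already a fixed point.
Sat(E[p U q]) = {0, 1}
Sat(p ∨ b) = {1, 3}
Sat(E[p U q] ∨ (p ∨ b)) = {0, 1, 3}
EG (E[p U q] ∨ (p ∨ b)): greatest fixpoint, start Z0 = {0, 1, 3}, keep only states in Sat with some successor in Z. Already a fixed point.
Sat(EG (E[p U q] ∨ (p ∨ b))) = {0, 1, 3}
EF (EG (E[p U q] ∨ (p ∨ b))): least fixpoint, start Z0 = {0, 1, 3}, add states with some successor in Z. Already a fixed point.
Sat(EF (EG (E[p U q] ∨ (p ∨ b)))) = {0, 1, 3}
0 ∈ Sat(EF (EG (E[p U q] ∨ (p ∨ b)))) = {0, 1, 3}, so the formula holds at 0.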